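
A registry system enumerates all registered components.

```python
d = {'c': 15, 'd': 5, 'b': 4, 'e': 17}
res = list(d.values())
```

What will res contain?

Step 1: d.values() returns the dictionary values in insertion order.
Therefore res = [15, 5, 4, 17].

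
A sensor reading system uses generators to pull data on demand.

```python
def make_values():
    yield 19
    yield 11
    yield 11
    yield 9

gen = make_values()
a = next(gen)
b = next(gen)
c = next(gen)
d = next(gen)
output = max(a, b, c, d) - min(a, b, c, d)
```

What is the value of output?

Step 1: Create generator and consume all values:
  a = next(gen) = 19
  b = next(gen) = 11
  c = next(gen) = 11
  d = next(gen) = 9
Step 2: max = 19, min = 9, output = 19 - 9 = 10.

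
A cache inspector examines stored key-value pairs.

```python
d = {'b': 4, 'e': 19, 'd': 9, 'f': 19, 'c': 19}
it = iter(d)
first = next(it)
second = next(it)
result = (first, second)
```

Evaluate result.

Step 1: iter(d) iterates over keys: ['b', 'e', 'd', 'f', 'c'].
Step 2: first = next(it) = 'b', second = next(it) = 'e'.
Therefore result = ('b', 'e').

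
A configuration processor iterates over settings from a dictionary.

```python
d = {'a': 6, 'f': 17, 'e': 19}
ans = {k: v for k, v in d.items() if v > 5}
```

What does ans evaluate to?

Step 1: Filter items where value > 5:
  'a': 6 > 5: kept
  'f': 17 > 5: kept
  'e': 19 > 5: kept
Therefore ans = {'a': 6, 'f': 17, 'e': 19}.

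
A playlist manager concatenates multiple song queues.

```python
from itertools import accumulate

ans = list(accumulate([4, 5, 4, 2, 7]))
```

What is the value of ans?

Step 1: accumulate computes running sums:
  + 4 = 4
  + 5 = 9
  + 4 = 13
  + 2 = 15
  + 7 = 22
Therefore ans = [4, 9, 13, 15, 22].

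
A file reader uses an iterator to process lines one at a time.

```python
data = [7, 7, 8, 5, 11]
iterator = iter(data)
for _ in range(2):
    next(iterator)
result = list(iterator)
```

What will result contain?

Step 1: Create iterator over [7, 7, 8, 5, 11].
Step 2: Advance 2 positions (consuming [7, 7]).
Step 3: list() collects remaining elements: [8, 5, 11].
Therefore result = [8, 5, 11].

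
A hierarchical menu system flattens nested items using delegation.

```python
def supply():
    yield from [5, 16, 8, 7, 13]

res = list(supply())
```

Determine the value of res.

Step 1: yield from delegates to the iterable, yielding each element.
Step 2: Collected values: [5, 16, 8, 7, 13].
Therefore res = [5, 16, 8, 7, 13].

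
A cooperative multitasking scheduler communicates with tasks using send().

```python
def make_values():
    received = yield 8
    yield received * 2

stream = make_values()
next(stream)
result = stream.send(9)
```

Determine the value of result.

Step 1: next(stream) advances to first yield, producing 8.
Step 2: send(9) resumes, received = 9.
Step 3: yield received * 2 = 9 * 2 = 18.
Therefore result = 18.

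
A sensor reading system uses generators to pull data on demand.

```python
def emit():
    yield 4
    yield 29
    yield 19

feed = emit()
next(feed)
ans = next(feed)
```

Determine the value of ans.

Step 1: emit() creates a generator.
Step 2: next(feed) yields 4 (consumed and discarded).
Step 3: next(feed) yields 29, assigned to ans.
Therefore ans = 29.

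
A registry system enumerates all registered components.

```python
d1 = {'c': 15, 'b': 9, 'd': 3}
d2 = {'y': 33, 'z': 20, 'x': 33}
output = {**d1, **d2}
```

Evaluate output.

Step 1: Merge d1 and d2 (d2 values override on key conflicts).
Step 2: d1 has keys ['c', 'b', 'd'], d2 has keys ['y', 'z', 'x'].
Therefore output = {'c': 15, 'b': 9, 'd': 3, 'y': 33, 'z': 20, 'x': 33}.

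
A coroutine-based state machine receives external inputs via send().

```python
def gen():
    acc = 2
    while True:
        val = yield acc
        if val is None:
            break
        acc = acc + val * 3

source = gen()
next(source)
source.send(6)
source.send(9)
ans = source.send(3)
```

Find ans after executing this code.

Step 1: next() -> yield acc=2.
Step 2: send(6) -> val=6, acc = 2 + 6*3 = 20, yield 20.
Step 3: send(9) -> val=9, acc = 20 + 9*3 = 47, yield 47.
Step 4: send(3) -> val=3, acc = 47 + 3*3 = 56, yield 56.
Therefore ans = 56.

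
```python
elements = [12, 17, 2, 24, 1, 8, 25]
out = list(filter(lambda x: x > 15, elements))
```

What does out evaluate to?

Step 1: Filter elements > 15:
  12: removed
  17: kept
  2: removed
  24: kept
  1: removed
  8: removed
  25: kept
Therefore out = [17, 24, 25].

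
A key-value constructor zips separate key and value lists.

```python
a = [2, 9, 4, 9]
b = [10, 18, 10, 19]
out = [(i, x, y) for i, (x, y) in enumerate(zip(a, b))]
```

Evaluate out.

Step 1: enumerate(zip(a, b)) gives index with paired elements:
  i=0: (2, 10)
  i=1: (9, 18)
  i=2: (4, 10)
  i=3: (9, 19)
Therefore out = [(0, 2, 10), (1, 9, 18), (2, 4, 10), (3, 9, 19)].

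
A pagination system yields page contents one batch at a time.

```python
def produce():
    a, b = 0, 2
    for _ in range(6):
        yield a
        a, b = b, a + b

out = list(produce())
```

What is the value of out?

Step 1: Fibonacci-like sequence starting with a=0, b=2:
  Iteration 1: yield a=0, then a,b = 2,2
  Iteration 2: yield a=2, then a,b = 2,4
  Iteration 3: yield a=2, then a,b = 4,6
  Iteration 4: yield a=4, then a,b = 6,10
  Iteration 5: yield a=6, then a,b = 10,16
  Iteration 6: yield a=10, then a,b = 16,26
Therefore out = [0, 2, 2, 4, 6, 10].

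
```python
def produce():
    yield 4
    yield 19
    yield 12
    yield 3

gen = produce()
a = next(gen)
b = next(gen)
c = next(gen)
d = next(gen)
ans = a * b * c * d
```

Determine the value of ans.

Step 1: Create generator and consume all values:
  a = next(gen) = 4
  b = next(gen) = 19
  c = next(gen) = 12
  d = next(gen) = 3
Step 2: ans = 4 * 19 * 12 * 3 = 2736.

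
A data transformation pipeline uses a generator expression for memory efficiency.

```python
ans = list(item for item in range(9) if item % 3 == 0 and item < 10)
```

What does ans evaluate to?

Step 1: Filter range(9) where item % 3 == 0 and item < 10:
  item=0: both conditions met, included
  item=1: excluded (1 % 3 != 0)
  item=2: excluded (2 % 3 != 0)
  item=3: both conditions met, included
  item=4: excluded (4 % 3 != 0)
  item=5: excluded (5 % 3 != 0)
  item=6: both conditions met, included
  item=7: excluded (7 % 3 != 0)
  item=8: excluded (8 % 3 != 0)
Therefore ans = [0, 3, 6].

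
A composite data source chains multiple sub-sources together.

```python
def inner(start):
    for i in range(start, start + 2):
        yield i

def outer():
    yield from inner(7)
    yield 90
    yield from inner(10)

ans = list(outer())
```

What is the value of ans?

Step 1: outer() delegates to inner(7):
  yield 7
  yield 8
Step 2: yield 90
Step 3: Delegates to inner(10):
  yield 10
  yield 11
Therefore ans = [7, 8, 90, 10, 11].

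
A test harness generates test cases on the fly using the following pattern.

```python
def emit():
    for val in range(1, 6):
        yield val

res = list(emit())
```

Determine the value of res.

Step 1: The generator yields each value from range(1, 6).
Step 2: list() consumes all yields: [1, 2, 3, 4, 5].
Therefore res = [1, 2, 3, 4, 5].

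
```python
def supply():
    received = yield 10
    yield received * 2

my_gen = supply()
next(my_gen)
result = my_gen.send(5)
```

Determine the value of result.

Step 1: next(my_gen) advances to first yield, producing 10.
Step 2: send(5) resumes, received = 5.
Step 3: yield received * 2 = 5 * 2 = 10.
Therefore result = 10.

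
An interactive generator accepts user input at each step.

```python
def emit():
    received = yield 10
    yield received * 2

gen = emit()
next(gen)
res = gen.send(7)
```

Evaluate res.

Step 1: next(gen) advances to first yield, producing 10.
Step 2: send(7) resumes, received = 7.
Step 3: yield received * 2 = 7 * 2 = 14.
Therefore res = 14.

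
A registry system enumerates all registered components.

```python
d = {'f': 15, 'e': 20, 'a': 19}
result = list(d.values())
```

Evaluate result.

Step 1: d.values() returns the dictionary values in insertion order.
Therefore result = [15, 20, 19].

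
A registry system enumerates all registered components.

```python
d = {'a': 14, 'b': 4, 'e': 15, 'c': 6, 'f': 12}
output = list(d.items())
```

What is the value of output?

Step 1: d.items() returns (key, value) pairs in insertion order.
Therefore output = [('a', 14), ('b', 4), ('e', 15), ('c', 6), ('f', 12)].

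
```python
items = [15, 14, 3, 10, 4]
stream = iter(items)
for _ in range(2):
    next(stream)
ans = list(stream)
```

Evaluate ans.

Step 1: Create iterator over [15, 14, 3, 10, 4].
Step 2: Advance 2 positions (consuming [15, 14]).
Step 3: list() collects remaining elements: [3, 10, 4].
Therefore ans = [3, 10, 4].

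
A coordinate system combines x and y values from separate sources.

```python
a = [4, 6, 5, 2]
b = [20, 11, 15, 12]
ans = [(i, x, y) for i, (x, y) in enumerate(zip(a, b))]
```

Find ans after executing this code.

Step 1: enumerate(zip(a, b)) gives index with paired elements:
  i=0: (4, 20)
  i=1: (6, 11)
  i=2: (5, 15)
  i=3: (2, 12)
Therefore ans = [(0, 4, 20), (1, 6, 11), (2, 5, 15), (3, 2, 12)].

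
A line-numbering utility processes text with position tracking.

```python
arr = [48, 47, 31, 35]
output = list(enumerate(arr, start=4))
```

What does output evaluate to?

Step 1: enumerate with start=4:
  (4, 48)
  (5, 47)
  (6, 31)
  (7, 35)
Therefore output = [(4, 48), (5, 47), (6, 31), (7, 35)].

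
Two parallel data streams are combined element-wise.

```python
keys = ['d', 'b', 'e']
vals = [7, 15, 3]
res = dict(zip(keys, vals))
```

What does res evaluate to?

Step 1: zip pairs keys with values:
  'd' -> 7
  'b' -> 15
  'e' -> 3
Therefore res = {'d': 7, 'b': 15, 'e': 3}.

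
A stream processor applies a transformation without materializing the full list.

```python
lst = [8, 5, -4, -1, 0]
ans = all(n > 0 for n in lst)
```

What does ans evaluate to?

Step 1: Check n > 0 for each element in [8, 5, -4, -1, 0]:
  8 > 0: True
  5 > 0: True
  -4 > 0: False
  -1 > 0: False
  0 > 0: False
Step 2: all() returns False.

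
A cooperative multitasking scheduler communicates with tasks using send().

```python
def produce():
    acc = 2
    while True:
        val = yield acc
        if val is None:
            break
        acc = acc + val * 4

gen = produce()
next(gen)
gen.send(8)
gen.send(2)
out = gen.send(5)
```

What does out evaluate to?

Step 1: next() -> yield acc=2.
Step 2: send(8) -> val=8, acc = 2 + 8*4 = 34, yield 34.
Step 3: send(2) -> val=2, acc = 34 + 2*4 = 42, yield 42.
Step 4: send(5) -> val=5, acc = 42 + 5*4 = 62, yield 62.
Therefore out = 62.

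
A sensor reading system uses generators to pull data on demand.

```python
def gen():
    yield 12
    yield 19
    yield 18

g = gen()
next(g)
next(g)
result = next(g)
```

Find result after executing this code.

Step 1: gen() creates a generator.
Step 2: next(g) yields 12 (consumed and discarded).
Step 3: next(g) yields 19 (consumed and discarded).
Step 4: next(g) yields 18, assigned to result.
Therefore result = 18.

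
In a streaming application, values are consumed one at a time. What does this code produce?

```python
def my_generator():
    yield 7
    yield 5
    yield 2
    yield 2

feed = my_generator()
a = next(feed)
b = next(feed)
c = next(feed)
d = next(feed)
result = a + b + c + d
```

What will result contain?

Step 1: Create generator and consume all values:
  a = next(feed) = 7
  b = next(feed) = 5
  c = next(feed) = 2
  d = next(feed) = 2
Step 2: result = 7 + 5 + 2 + 2 = 16.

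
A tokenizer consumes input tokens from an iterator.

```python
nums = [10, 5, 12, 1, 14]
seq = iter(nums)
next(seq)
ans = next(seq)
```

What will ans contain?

Step 1: Create iterator over [10, 5, 12, 1, 14].
Step 2: next() consumes 10.
Step 3: next() returns 5.
Therefore ans = 5.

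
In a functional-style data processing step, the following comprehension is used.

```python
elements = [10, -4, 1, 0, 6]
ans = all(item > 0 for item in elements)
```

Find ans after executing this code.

Step 1: Check item > 0 for each element in [10, -4, 1, 0, 6]:
  10 > 0: True
  -4 > 0: False
  1 > 0: True
  0 > 0: False
  6 > 0: True
Step 2: all() returns False.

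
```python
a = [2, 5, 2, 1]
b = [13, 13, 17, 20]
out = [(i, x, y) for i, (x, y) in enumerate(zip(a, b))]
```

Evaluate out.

Step 1: enumerate(zip(a, b)) gives index with paired elements:
  i=0: (2, 13)
  i=1: (5, 13)
  i=2: (2, 17)
  i=3: (1, 20)
Therefore out = [(0, 2, 13), (1, 5, 13), (2, 2, 17), (3, 1, 20)].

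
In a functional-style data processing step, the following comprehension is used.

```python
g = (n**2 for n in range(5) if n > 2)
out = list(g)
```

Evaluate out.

Step 1: For range(5), keep n > 2, then square:
  n=0: 0 <= 2, excluded
  n=1: 1 <= 2, excluded
  n=2: 2 <= 2, excluded
  n=3: 3 > 2, yield 3**2 = 9
  n=4: 4 > 2, yield 4**2 = 16
Therefore out = [9, 16].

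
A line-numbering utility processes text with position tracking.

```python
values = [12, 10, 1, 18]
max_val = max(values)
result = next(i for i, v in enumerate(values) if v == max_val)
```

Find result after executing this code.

Step 1: max([12, 10, 1, 18]) = 18.
Step 2: Find first index where value == 18:
  Index 0: 12 != 18
  Index 1: 10 != 18
  Index 2: 1 != 18
  Index 3: 18 == 18, found!
Therefore result = 3.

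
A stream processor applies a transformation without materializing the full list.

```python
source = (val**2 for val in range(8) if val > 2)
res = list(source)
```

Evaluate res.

Step 1: For range(8), keep val > 2, then square:
  val=0: 0 <= 2, excluded
  val=1: 1 <= 2, excluded
  val=2: 2 <= 2, excluded
  val=3: 3 > 2, yield 3**2 = 9
  val=4: 4 > 2, yield 4**2 = 16
  val=5: 5 > 2, yield 5**2 = 25
  val=6: 6 > 2, yield 6**2 = 36
  val=7: 7 > 2, yield 7**2 = 49
Therefore res = [9, 16, 25, 36, 49].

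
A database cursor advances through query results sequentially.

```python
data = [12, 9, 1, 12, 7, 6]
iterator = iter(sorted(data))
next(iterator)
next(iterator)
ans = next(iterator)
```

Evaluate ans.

Step 1: sorted([12, 9, 1, 12, 7, 6]) = [1, 6, 7, 9, 12, 12].
Step 2: Create iterator and skip 2 elements.
Step 3: next() returns 7.
Therefore ans = 7.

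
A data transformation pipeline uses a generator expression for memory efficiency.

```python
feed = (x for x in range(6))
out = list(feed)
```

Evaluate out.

Step 1: Generator expression iterates range(6): [0, 1, 2, 3, 4, 5].
Step 2: list() collects all values.
Therefore out = [0, 1, 2, 3, 4, 5].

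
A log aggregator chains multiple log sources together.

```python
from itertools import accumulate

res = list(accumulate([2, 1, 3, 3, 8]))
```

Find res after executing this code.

Step 1: accumulate computes running sums:
  + 2 = 2
  + 1 = 3
  + 3 = 6
  + 3 = 9
  + 8 = 17
Therefore res = [2, 3, 6, 9, 17].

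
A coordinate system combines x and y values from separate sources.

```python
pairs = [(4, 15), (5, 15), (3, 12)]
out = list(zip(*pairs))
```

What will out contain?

Step 1: zip(*pairs) transposes: unzips [(4, 15), (5, 15), (3, 12)] into separate sequences.
Step 2: First elements: (4, 5, 3), second elements: (15, 15, 12).
Therefore out = [(4, 5, 3), (15, 15, 12)].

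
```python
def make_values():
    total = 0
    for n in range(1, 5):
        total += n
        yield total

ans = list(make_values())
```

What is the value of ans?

Step 1: Generator accumulates running sum:
  n=1: total = 1, yield 1
  n=2: total = 3, yield 3
  n=3: total = 6, yield 6
  n=4: total = 10, yield 10
Therefore ans = [1, 3, 6, 10].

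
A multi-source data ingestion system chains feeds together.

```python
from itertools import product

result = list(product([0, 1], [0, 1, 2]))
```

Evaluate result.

Step 1: product([0, 1], [0, 1, 2]) gives all pairs:
  (0, 0)
  (0, 1)
  (0, 2)
  (1, 0)
  (1, 1)
  (1, 2)
Therefore result = [(0, 0), (0, 1), (0, 2), (1, 0), (1, 1), (1, 2)].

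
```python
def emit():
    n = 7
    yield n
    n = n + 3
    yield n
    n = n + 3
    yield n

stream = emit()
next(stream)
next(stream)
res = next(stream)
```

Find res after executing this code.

Step 1: Trace through generator execution:
  Yield 1: n starts at 7, yield 7
  Yield 2: n = 7 + 3 = 10, yield 10
  Yield 3: n = 10 + 3 = 13, yield 13
Step 2: First next() gets 7, second next() gets the second value, third next() yields 13.
Therefore res = 13.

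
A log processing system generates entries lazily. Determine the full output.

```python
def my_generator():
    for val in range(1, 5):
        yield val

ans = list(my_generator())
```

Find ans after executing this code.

Step 1: The generator yields each value from range(1, 5).
Step 2: list() consumes all yields: [1, 2, 3, 4].
Therefore ans = [1, 2, 3, 4].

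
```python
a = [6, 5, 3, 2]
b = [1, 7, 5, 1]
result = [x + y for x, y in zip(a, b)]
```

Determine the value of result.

Step 1: Add corresponding elements:
  6 + 1 = 7
  5 + 7 = 12
  3 + 5 = 8
  2 + 1 = 3
Therefore result = [7, 12, 8, 3].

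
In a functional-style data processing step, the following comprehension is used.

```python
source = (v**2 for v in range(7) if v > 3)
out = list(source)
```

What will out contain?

Step 1: For range(7), keep v > 3, then square:
  v=0: 0 <= 3, excluded
  v=1: 1 <= 3, excluded
  v=2: 2 <= 3, excluded
  v=3: 3 <= 3, excluded
  v=4: 4 > 3, yield 4**2 = 16
  v=5: 5 > 3, yield 5**2 = 25
  v=6: 6 > 3, yield 6**2 = 36
Therefore out = [16, 25, 36].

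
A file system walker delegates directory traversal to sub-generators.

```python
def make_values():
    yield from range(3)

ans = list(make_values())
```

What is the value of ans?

Step 1: yield from delegates to the iterable, yielding each element.
Step 2: Collected values: [0, 1, 2].
Therefore ans = [0, 1, 2].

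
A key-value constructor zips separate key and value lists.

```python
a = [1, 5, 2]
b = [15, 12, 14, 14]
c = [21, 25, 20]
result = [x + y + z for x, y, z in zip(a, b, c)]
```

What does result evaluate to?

Step 1: zip three lists (truncates to shortest, len=3):
  1 + 15 + 21 = 37
  5 + 12 + 25 = 42
  2 + 14 + 20 = 36
Therefore result = [37, 42, 36].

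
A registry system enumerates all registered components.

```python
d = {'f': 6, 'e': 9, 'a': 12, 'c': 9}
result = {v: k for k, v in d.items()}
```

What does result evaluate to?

Step 1: Invert dict (swap keys and values):
  'f': 6 -> 6: 'f'
  'e': 9 -> 9: 'e'
  'a': 12 -> 12: 'a'
  'c': 9 -> 9: 'c'
Therefore result = {6: 'f', 9: 'c', 12: 'a'}.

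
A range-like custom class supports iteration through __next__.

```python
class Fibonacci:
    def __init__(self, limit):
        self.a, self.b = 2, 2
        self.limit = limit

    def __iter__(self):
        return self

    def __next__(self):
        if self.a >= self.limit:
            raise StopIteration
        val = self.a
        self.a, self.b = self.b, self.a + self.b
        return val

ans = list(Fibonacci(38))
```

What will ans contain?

Step 1: Fibonacci-like sequence (a=2, b=2) until >= 38:
  Yield 2, then a,b = 2,4
  Yield 2, then a,b = 4,6
  Yield 4, then a,b = 6,10
  Yield 6, then a,b = 10,16
  Yield 10, then a,b = 16,26
  Yield 16, then a,b = 26,42
  Yield 26, then a,b = 42,68
Step 2: 42 >= 38, stop.
Therefore ans = [2, 2, 4, 6, 10, 16, 26].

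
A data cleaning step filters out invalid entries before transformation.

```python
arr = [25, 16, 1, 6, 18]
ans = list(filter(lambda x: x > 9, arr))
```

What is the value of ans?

Step 1: Filter elements > 9:
  25: kept
  16: kept
  1: removed
  6: removed
  18: kept
Therefore ans = [25, 16, 18].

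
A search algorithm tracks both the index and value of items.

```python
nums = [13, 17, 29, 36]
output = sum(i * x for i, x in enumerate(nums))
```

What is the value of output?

Step 1: Compute i * x for each (i, x) in enumerate([13, 17, 29, 36]):
  i=0, x=13: 0*13 = 0
  i=1, x=17: 1*17 = 17
  i=2, x=29: 2*29 = 58
  i=3, x=36: 3*36 = 108
Step 2: sum = 0 + 17 + 58 + 108 = 183.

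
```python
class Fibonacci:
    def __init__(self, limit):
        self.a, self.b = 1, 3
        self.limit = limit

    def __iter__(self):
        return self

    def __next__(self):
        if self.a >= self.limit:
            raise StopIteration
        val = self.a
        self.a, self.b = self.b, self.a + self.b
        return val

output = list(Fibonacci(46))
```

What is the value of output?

Step 1: Fibonacci-like sequence (a=1, b=3) until >= 46:
  Yield 1, then a,b = 3,4
  Yield 3, then a,b = 4,7
  Yield 4, then a,b = 7,11
  Yield 7, then a,b = 11,18
  Yield 11, then a,b = 18,29
  Yield 18, then a,b = 29,47
  Yield 29, then a,b = 47,76
Step 2: 47 >= 46, stop.
Therefore output = [1, 3, 4, 7, 11, 18, 29].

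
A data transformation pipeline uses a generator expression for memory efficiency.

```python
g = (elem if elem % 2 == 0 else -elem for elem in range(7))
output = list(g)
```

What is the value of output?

Step 1: For each elem in range(7), yield elem if even, else -elem:
  elem=0: even, yield 0
  elem=1: odd, yield -1
  elem=2: even, yield 2
  elem=3: odd, yield -3
  elem=4: even, yield 4
  elem=5: odd, yield -5
  elem=6: even, yield 6
Therefore output = [0, -1, 2, -3, 4, -5, 6].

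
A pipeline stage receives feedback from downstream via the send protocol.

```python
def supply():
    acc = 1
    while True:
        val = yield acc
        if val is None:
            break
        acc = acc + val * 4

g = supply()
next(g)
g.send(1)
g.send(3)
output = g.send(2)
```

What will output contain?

Step 1: next() -> yield acc=1.
Step 2: send(1) -> val=1, acc = 1 + 1*4 = 5, yield 5.
Step 3: send(3) -> val=3, acc = 5 + 3*4 = 17, yield 17.
Step 4: send(2) -> val=2, acc = 17 + 2*4 = 25, yield 25.
Therefore output = 25.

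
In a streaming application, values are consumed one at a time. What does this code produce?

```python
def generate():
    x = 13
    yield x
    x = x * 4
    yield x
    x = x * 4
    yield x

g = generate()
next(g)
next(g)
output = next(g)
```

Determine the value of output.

Step 1: Trace through generator execution:
  Yield 1: x starts at 13, yield 13
  Yield 2: x = 13 * 4 = 52, yield 52
  Yield 3: x = 52 * 4 = 208, yield 208
Step 2: First next() gets 13, second next() gets the second value, third next() yields 208.
Therefore output = 208.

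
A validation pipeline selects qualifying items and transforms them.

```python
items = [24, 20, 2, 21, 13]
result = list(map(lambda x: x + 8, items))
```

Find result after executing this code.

Step 1: Apply lambda x: x + 8 to each element:
  24 -> 32
  20 -> 28
  2 -> 10
  21 -> 29
  13 -> 21
Therefore result = [32, 28, 10, 29, 21].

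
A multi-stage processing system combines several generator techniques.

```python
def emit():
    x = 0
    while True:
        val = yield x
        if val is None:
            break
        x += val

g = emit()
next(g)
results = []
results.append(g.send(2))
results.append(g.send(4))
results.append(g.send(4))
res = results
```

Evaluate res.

Step 1: next(g) -> yield 0.
Step 2: send(2) -> x = 2, yield 2.
Step 3: send(4) -> x = 6, yield 6.
Step 4: send(4) -> x = 10, yield 10.
Therefore res = [2, 6, 10].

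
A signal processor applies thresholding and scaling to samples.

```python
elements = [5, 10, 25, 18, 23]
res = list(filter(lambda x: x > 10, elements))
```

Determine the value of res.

Step 1: Filter elements > 10:
  5: removed
  10: removed
  25: kept
  18: kept
  23: kept
Therefore res = [25, 18, 23].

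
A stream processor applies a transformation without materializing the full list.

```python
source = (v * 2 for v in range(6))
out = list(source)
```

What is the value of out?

Step 1: For each v in range(6), compute v*2:
  v=0: 0*2 = 0
  v=1: 1*2 = 2
  v=2: 2*2 = 4
  v=3: 3*2 = 6
  v=4: 4*2 = 8
  v=5: 5*2 = 10
Therefore out = [0, 2, 4, 6, 8, 10].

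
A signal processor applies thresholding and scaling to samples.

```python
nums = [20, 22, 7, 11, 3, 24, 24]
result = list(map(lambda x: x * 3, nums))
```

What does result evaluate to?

Step 1: Apply lambda x: x * 3 to each element:
  20 -> 60
  22 -> 66
  7 -> 21
  11 -> 33
  3 -> 9
  24 -> 72
  24 -> 72
Therefore result = [60, 66, 21, 33, 9, 72, 72].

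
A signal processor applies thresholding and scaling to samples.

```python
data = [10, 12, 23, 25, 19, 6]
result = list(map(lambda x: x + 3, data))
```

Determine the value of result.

Step 1: Apply lambda x: x + 3 to each element:
  10 -> 13
  12 -> 15
  23 -> 26
  25 -> 28
  19 -> 22
  6 -> 9
Therefore result = [13, 15, 26, 28, 22, 9].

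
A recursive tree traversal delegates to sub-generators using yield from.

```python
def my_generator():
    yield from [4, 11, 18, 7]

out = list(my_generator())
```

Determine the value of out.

Step 1: yield from delegates to the iterable, yielding each element.
Step 2: Collected values: [4, 11, 18, 7].
Therefore out = [4, 11, 18, 7].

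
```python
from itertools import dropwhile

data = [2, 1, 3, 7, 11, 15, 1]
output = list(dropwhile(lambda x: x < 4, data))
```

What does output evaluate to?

Step 1: dropwhile drops elements while < 4:
  2 < 4: dropped
  1 < 4: dropped
  3 < 4: dropped
  7: kept (dropping stopped)
Step 2: Remaining elements kept regardless of condition.
Therefore output = [7, 11, 15, 1].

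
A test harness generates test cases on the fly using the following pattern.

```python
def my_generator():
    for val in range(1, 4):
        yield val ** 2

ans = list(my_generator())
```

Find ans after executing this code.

Step 1: For each val in range(1, 4), yield val**2:
  val=1: yield 1**2 = 1
  val=2: yield 2**2 = 4
  val=3: yield 3**2 = 9
Therefore ans = [1, 4, 9].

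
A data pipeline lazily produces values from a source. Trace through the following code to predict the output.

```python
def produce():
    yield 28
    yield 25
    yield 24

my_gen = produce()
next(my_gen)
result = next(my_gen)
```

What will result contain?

Step 1: produce() creates a generator.
Step 2: next(my_gen) yields 28 (consumed and discarded).
Step 3: next(my_gen) yields 25, assigned to result.
Therefore result = 25.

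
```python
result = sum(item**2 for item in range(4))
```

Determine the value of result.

Step 1: Compute item**2 for each item in range(4):
  item=0: 0**2 = 0
  item=1: 1**2 = 1
  item=2: 2**2 = 4
  item=3: 3**2 = 9
Step 2: sum = 0 + 1 + 4 + 9 = 14.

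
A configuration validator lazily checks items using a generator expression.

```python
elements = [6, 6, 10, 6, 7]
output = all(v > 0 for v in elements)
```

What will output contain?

Step 1: Check v > 0 for each element in [6, 6, 10, 6, 7]:
  6 > 0: True
  6 > 0: True
  10 > 0: True
  6 > 0: True
  7 > 0: True
Step 2: all() returns True.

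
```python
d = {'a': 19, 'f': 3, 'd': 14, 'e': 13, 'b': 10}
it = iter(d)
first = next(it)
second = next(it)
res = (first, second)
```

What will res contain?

Step 1: iter(d) iterates over keys: ['a', 'f', 'd', 'e', 'b'].
Step 2: first = next(it) = 'a', second = next(it) = 'f'.
Therefore res = ('a', 'f').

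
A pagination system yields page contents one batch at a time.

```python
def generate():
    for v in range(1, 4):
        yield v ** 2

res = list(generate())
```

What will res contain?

Step 1: For each v in range(1, 4), yield v**2:
  v=1: yield 1**2 = 1
  v=2: yield 2**2 = 4
  v=3: yield 3**2 = 9
Therefore res = [1, 4, 9].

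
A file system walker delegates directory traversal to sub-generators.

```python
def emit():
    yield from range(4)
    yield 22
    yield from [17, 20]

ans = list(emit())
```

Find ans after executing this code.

Step 1: Trace yields in order:
  yield 0
  yield 1
  yield 2
  yield 3
  yield 22
  yield 17
  yield 20
Therefore ans = [0, 1, 2, 3, 22, 17, 20].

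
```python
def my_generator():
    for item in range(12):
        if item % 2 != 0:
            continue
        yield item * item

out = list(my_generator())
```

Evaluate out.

Step 1: Only yield item**2 when item is divisible by 2:
  item=0: 0 % 2 == 0, yield 0**2 = 0
  item=2: 2 % 2 == 0, yield 2**2 = 4
  item=4: 4 % 2 == 0, yield 4**2 = 16
  item=6: 6 % 2 == 0, yield 6**2 = 36
  item=8: 8 % 2 == 0, yield 8**2 = 64
  item=10: 10 % 2 == 0, yield 10**2 = 100
Therefore out = [0, 4, 16, 36, 64, 100].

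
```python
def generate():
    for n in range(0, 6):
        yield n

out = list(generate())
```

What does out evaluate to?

Step 1: The generator yields each value from range(0, 6).
Step 2: list() consumes all yields: [0, 1, 2, 3, 4, 5].
Therefore out = [0, 1, 2, 3, 4, 5].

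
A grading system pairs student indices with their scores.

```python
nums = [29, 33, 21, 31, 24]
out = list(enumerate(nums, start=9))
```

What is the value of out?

Step 1: enumerate with start=9:
  (9, 29)
  (10, 33)
  (11, 21)
  (12, 31)
  (13, 24)
Therefore out = [(9, 29), (10, 33), (11, 21), (12, 31), (13, 24)].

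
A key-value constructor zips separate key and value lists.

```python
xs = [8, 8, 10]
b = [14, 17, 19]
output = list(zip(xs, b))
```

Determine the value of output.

Step 1: zip pairs elements at same index:
  Index 0: (8, 14)
  Index 1: (8, 17)
  Index 2: (10, 19)
Therefore output = [(8, 14), (8, 17), (10, 19)].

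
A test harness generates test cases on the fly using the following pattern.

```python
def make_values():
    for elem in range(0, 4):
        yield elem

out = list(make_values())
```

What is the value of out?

Step 1: The generator yields each value from range(0, 4).
Step 2: list() consumes all yields: [0, 1, 2, 3].
Therefore out = [0, 1, 2, 3].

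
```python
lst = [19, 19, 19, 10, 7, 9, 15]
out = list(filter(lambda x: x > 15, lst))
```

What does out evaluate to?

Step 1: Filter elements > 15:
  19: kept
  19: kept
  19: kept
  10: removed
  7: removed
  9: removed
  15: removed
Therefore out = [19, 19, 19].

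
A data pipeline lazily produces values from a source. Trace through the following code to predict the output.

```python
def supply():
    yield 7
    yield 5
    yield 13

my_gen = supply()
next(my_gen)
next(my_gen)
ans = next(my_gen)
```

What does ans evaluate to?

Step 1: supply() creates a generator.
Step 2: next(my_gen) yields 7 (consumed and discarded).
Step 3: next(my_gen) yields 5 (consumed and discarded).
Step 4: next(my_gen) yields 13, assigned to ans.
Therefore ans = 13.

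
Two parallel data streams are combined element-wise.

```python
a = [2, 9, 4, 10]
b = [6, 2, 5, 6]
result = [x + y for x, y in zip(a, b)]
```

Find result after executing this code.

Step 1: Add corresponding elements:
  2 + 6 = 8
  9 + 2 = 11
  4 + 5 = 9
  10 + 6 = 16
Therefore result = [8, 11, 9, 16].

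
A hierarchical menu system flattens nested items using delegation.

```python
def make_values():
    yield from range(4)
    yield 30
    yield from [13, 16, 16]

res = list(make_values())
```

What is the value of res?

Step 1: Trace yields in order:
  yield 0
  yield 1
  yield 2
  yield 3
  yield 30
  yield 13
  yield 16
  yield 16
Therefore res = [0, 1, 2, 3, 30, 13, 16, 16].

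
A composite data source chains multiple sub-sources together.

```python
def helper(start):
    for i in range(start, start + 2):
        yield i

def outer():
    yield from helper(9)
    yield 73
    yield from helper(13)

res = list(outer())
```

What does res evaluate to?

Step 1: outer() delegates to helper(9):
  yield 9
  yield 10
Step 2: yield 73
Step 3: Delegates to helper(13):
  yield 13
  yield 14
Therefore res = [9, 10, 73, 13, 14].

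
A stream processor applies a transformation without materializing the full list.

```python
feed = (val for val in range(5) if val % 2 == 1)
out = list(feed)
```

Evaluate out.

Step 1: Filter range(5) keeping only odd values:
  val=0: even, excluded
  val=1: odd, included
  val=2: even, excluded
  val=3: odd, included
  val=4: even, excluded
Therefore out = [1, 3].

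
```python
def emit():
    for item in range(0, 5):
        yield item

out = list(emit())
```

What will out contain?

Step 1: The generator yields each value from range(0, 5).
Step 2: list() consumes all yields: [0, 1, 2, 3, 4].
Therefore out = [0, 1, 2, 3, 4].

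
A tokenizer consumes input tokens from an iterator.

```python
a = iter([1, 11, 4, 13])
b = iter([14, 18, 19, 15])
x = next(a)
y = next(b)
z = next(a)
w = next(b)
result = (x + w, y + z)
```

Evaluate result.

Step 1: a iterates [1, 11, 4, 13], b iterates [14, 18, 19, 15].
Step 2: x = next(a) = 1, y = next(b) = 14.
Step 3: z = next(a) = 11, w = next(b) = 18.
Step 4: result = (1 + 18, 14 + 11) = (19, 25).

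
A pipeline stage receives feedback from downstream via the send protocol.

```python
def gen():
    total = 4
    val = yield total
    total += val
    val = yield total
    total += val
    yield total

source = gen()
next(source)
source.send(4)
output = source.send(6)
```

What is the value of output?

Step 1: next() -> yield total=4.
Step 2: send(4) -> val=4, total = 4+4 = 8, yield 8.
Step 3: send(6) -> val=6, total = 8+6 = 14, yield 14.
Therefore output = 14.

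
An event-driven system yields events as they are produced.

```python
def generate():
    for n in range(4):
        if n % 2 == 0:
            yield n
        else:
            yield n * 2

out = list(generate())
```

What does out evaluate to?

Step 1: For each n in range(4), yield n if even, else n*2:
  n=0 (even): yield 0
  n=1 (odd): yield 1*2 = 2
  n=2 (even): yield 2
  n=3 (odd): yield 3*2 = 6
Therefore out = [0, 2, 2, 6].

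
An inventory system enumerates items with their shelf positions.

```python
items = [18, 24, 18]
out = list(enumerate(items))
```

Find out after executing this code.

Step 1: enumerate pairs each element with its index:
  (0, 18)
  (1, 24)
  (2, 18)
Therefore out = [(0, 18), (1, 24), (2, 18)].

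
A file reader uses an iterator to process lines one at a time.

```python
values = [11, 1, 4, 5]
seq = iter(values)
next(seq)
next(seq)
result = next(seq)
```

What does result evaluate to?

Step 1: Create iterator over [11, 1, 4, 5].
Step 2: next() consumes 11.
Step 3: next() consumes 1.
Step 4: next() returns 4.
Therefore result = 4.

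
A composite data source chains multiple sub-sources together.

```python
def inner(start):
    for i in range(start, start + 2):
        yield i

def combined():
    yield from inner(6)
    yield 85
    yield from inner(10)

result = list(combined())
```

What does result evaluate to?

Step 1: combined() delegates to inner(6):
  yield 6
  yield 7
Step 2: yield 85
Step 3: Delegates to inner(10):
  yield 10
  yield 11
Therefore result = [6, 7, 85, 10, 11].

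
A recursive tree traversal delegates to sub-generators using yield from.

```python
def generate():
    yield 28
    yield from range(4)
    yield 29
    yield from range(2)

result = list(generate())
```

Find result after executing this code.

Step 1: Trace yields in order:
  yield 28
  yield 0
  yield 1
  yield 2
  yield 3
  yield 29
  yield 0
  yield 1
Therefore result = [28, 0, 1, 2, 3, 29, 0, 1].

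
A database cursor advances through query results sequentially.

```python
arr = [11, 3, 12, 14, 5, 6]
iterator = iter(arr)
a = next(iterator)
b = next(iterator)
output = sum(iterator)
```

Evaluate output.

Step 1: Create iterator over [11, 3, 12, 14, 5, 6].
Step 2: a = next() = 11, b = next() = 3.
Step 3: sum() of remaining [12, 14, 5, 6] = 37.
Therefore output = 37.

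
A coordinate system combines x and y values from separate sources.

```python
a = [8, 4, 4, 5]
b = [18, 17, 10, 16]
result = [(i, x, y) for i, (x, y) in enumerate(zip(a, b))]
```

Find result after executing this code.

Step 1: enumerate(zip(a, b)) gives index with paired elements:
  i=0: (8, 18)
  i=1: (4, 17)
  i=2: (4, 10)
  i=3: (5, 16)
Therefore result = [(0, 8, 18), (1, 4, 17), (2, 4, 10), (3, 5, 16)].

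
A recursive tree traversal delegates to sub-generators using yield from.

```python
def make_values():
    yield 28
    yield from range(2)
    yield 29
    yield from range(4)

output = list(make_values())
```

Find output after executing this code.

Step 1: Trace yields in order:
  yield 28
  yield 0
  yield 1
  yield 29
  yield 0
  yield 1
  yield 2
  yield 3
Therefore output = [28, 0, 1, 29, 0, 1, 2, 3].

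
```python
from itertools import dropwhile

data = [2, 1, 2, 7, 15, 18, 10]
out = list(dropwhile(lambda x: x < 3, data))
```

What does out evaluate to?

Step 1: dropwhile drops elements while < 3:
  2 < 3: dropped
  1 < 3: dropped
  2 < 3: dropped
  7: kept (dropping stopped)
Step 2: Remaining elements kept regardless of condition.
Therefore out = [7, 15, 18, 10].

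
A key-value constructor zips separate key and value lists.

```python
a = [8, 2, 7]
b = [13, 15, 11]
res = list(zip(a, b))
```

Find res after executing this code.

Step 1: zip pairs elements at same index:
  Index 0: (8, 13)
  Index 1: (2, 15)
  Index 2: (7, 11)
Therefore res = [(8, 13), (2, 15), (7, 11)].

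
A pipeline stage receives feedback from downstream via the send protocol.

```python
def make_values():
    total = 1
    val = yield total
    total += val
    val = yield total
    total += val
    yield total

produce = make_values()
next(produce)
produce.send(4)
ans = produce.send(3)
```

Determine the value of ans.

Step 1: next() -> yield total=1.
Step 2: send(4) -> val=4, total = 1+4 = 5, yield 5.
Step 3: send(3) -> val=3, total = 5+3 = 8, yield 8.
Therefore ans = 8.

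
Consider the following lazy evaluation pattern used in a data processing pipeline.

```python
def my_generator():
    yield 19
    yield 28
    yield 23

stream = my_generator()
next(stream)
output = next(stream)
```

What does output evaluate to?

Step 1: my_generator() creates a generator.
Step 2: next(stream) yields 19 (consumed and discarded).
Step 3: next(stream) yields 28, assigned to output.
Therefore output = 28.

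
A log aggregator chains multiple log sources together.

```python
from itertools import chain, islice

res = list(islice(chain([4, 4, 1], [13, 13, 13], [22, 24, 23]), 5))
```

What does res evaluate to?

Step 1: chain([4, 4, 1], [13, 13, 13], [22, 24, 23]) = [4, 4, 1, 13, 13, 13, 22, 24, 23].
Step 2: islice takes first 5 elements: [4, 4, 1, 13, 13].
Therefore res = [4, 4, 1, 13, 13].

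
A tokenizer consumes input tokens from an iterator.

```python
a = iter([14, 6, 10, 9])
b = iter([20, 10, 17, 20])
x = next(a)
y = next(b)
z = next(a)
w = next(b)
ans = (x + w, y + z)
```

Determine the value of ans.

Step 1: a iterates [14, 6, 10, 9], b iterates [20, 10, 17, 20].
Step 2: x = next(a) = 14, y = next(b) = 20.
Step 3: z = next(a) = 6, w = next(b) = 10.
Step 4: ans = (14 + 10, 20 + 6) = (24, 26).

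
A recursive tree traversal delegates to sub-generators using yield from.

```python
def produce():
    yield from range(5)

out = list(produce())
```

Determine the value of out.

Step 1: yield from delegates to the iterable, yielding each element.
Step 2: Collected values: [0, 1, 2, 3, 4].
Therefore out = [0, 1, 2, 3, 4].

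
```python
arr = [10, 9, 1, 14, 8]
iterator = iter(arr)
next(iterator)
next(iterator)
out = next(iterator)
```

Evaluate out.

Step 1: Create iterator over [10, 9, 1, 14, 8].
Step 2: next() consumes 10.
Step 3: next() consumes 9.
Step 4: next() returns 1.
Therefore out = 1.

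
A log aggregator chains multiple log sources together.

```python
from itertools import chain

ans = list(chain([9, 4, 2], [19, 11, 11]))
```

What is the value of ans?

Step 1: chain() concatenates iterables: [9, 4, 2] + [19, 11, 11].
Therefore ans = [9, 4, 2, 19, 11, 11].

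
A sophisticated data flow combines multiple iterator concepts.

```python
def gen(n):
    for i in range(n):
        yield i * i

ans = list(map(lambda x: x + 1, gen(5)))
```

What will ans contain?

Step 1: gen(5) yields squares: [0, 1, 4, 9, 16].
Step 2: map adds 1 to each: [1, 2, 5, 10, 17].
Therefore ans = [1, 2, 5, 10, 17].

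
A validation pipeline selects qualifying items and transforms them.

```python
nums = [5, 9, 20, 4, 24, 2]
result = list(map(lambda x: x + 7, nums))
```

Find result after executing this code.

Step 1: Apply lambda x: x + 7 to each element:
  5 -> 12
  9 -> 16
  20 -> 27
  4 -> 11
  24 -> 31
  2 -> 9
Therefore result = [12, 16, 27, 11, 31, 9].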